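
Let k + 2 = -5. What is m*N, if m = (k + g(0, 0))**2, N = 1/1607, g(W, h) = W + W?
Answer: 49/1607 ≈ 0.030492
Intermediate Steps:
g(W, h) = 2*W
k = -7 (k = -2 - 5 = -7)
N = 1/1607 ≈ 0.00062228
m = 49 (m = (-7 + 2*0)**2 = (-7 + 0)**2 = (-7)**2 = 49)
m*N = 49*(1/1607) = 49/1607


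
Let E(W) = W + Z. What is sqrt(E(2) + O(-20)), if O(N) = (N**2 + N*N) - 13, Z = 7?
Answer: 2*sqrt(199) ≈ 28.213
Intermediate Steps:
E(W) = 7 + W (E(W) = W + 7 = 7 + W)
O(N) = -13 + 2*N**2 (O(N) = (N**2 + N**2) - 13 = 2*N**2 - 13 = -13 + 2*N**2)
sqrt(E(2) + O(-20)) = sqrt((7 + 2) + (-13 + 2*(-20)**2)) = sqrt(9 + (-13 + 2*400)) = sqrt(9 + (-13 + 800)) = sqrt(9 + 787) = sqrt(796) = 2*sqrt(199)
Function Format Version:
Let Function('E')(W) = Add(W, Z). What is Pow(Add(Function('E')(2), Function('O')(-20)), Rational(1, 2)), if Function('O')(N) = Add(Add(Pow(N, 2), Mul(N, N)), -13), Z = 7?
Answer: Mul(2, Pow(199, Rational(1, 2))) ≈ 28.213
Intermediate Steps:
Function('E')(W) = Add(7, W) (Function('E')(W) = Add(W, 7) = Add(7, W))
Function('O')(N) = Add(-13, Mul(2, Pow(N, 2))) (Function('O')(N) = Add(Add(Pow(N, 2), Pow(N, 2)), -13) = Add(Mul(2, Pow(N, 2)), -13) = Add(-13, Mul(2, Pow(N, 2))))
Pow(Add(Function('E')(2), Function('O')(-20)), Rational(1, 2)) = Pow(Add(Add(7, 2), Add(-13, Mul(2, Pow(-20, 2)))), Rational(1, 2)) = Pow(Add(9, Add(-13, Mul(2, 400))), Rational(1, 2)) = Pow(Add(9, Add(-13, 800)), Rational(1, 2)) = Pow(Add(9, 787), Rational(1, 2)) = Pow(796, Rational(1, 2)) = Mul(2, Pow(199, Rational(1, 2)))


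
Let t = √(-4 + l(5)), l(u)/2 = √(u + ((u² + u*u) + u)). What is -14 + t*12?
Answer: -14 + 24*√(-1 + √15) ≈ 26.680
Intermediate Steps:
l(u) = 2*√(2*u + 2*u²) (l(u) = 2*√(u + ((u² + u*u) + u)) = 2*√(u + ((u² + u²) + u)) = 2*√(u + (2*u² + u)) = 2*√(u + (u + 2*u²)) = 2*√(2*u + 2*u²))
t = √(-4 + 4*√15) (t = √(-4 + 2*√2*√(5*(1 + 5))) = √(-4 + 2*√2*√(5*6)) = √(-4 + 2*√2*√30) = √(-4 + 4*√15) ≈ 3.3900)
-14 + t*12 = -14 + (2*√(-1 + √15))*12 = -14 + 24*√(-1 + √15)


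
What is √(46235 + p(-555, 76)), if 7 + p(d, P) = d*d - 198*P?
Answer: √339205 ≈ 582.41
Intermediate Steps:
p(d, P) = -7 + d² - 198*P (p(d, P) = -7 + (d*d - 198*P) = -7 + (d² - 198*P) = -7 + d² - 198*P)
√(46235 + p(-555, 76)) = √(46235 + (-7 + (-555)² - 198*76)) = √(46235 + (-7 + 308025 - 15048)) = √(46235 + 292970) = √339205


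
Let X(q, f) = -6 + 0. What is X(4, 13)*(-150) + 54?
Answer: 954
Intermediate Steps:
X(q, f) = -6
X(4, 13)*(-150) + 54 = -6*(-150) + 54 = 900 + 54 = 954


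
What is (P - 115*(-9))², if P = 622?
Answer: 2745649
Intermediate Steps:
(P - 115*(-9))² = (622 - 115*(-9))² = (622 + 1035)² = 1657² = 2745649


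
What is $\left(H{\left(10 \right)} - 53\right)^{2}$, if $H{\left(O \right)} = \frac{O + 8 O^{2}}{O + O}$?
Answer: $\frac{625}{4} \approx 156.25$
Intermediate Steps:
$H{\left(O \right)} = \frac{O + 8 O^{2}}{2 O}$
$\left(H{\left(10 \right)} - 53\right)^{2} = \left(\left(\frac{1}{2} + 4 \cdot 10\right) - 53\right)^{2} = \left(\left(\frac{1}{2} + 40\right) - 53\right)^{2} = \left(\frac{81}{2} - 53\right)^{2} = \left(- \frac{25}{2}\right)^{2} = \frac{625}{4}$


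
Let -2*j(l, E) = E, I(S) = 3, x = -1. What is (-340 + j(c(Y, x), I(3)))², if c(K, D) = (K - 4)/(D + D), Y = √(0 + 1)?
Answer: 466489/4 ≈ 1.1662e+5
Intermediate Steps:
Y = 1 (Y = √1 = 1)
c(K, D) = (-4 + K)/(2*D) (c(K, D) = (-4 + K)/((2*D)) = (-4 + K)*(1/(2*D)) = (-4 + K)/(2*D))
j(l, E) = -E/2
(-340 + j(c(Y, x), I(3)))² = (-340 - ½*3)² = (-340 - 3/2)² = (-683/2)² = 466489/4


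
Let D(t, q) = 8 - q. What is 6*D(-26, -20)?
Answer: 168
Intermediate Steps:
6*D(-26, -20) = 6*(8 - 1*(-20)) = 6*(8 + 20) = 6*28 = 168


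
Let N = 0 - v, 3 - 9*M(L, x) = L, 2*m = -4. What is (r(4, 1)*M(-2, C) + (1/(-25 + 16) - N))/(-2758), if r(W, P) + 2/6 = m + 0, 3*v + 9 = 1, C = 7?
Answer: 55/37233 ≈ 0.0014772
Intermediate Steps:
m = -2 (m = (1/2)*(-4) = -2)
M(L, x) = 1/3 - L/9
v = -8/3 (v = -3 + (1/3)*1 = -3 + 1/3 = -8/3 ≈ -2.6667)
r(W, P) = -7/3 (r(W, P) = -1/3 + (-2 + 0) = -1/3 - 2 = -7/3)
N = 8/3 (N = 0 - 1*(-8/3) = 0 + 8/3 = 8/3 ≈ 2.6667)
(r(4, 1)*M(-2, C) + (1/(-25 + 16) - N))/(-2758) = (-7*(1/3 - 1/9*(-2))/3 + (1/(-25 + 16) - 1*8/3))/(-2758) = (-7*(1/3 + 2/9)/3 + (1/(-9) - 8/3))*(-1/2758) = (-7/3*5/9 + (-1/9 - 8/3))*(-1/2758) = (-35/27 - 25/9)*(-1/2758) = -110/27*(-1/2758) = 55/37233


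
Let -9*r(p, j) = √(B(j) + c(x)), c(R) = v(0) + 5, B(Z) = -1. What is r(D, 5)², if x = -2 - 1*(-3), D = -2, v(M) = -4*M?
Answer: 4/81 ≈ 0.049383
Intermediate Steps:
x = 1 (x = -2 + 3 = 1)
c(R) = 5 (c(R) = -4*0 + 5 = 0 + 5 = 5)
r(p, j) = -2/9 (r(p, j) = -√(-1 + 5)/9 = -√4/9 = -⅑*2 = -2/9)
r(D, 5)² = (-2/9)² = 4/81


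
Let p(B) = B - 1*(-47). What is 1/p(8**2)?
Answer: 1/111 ≈ 0.0090090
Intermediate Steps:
p(B) = 47 + B (p(B) = B + 47 = 47 + B)
1/p(8**2) = 1/(47 + 8**2) = 1/(47 + 64) = 1/111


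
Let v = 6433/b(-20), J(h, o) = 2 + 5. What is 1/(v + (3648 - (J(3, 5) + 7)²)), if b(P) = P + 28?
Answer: 8/34049 ≈ 0.00023496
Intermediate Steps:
b(P) = 28 + P
J(h, o) = 7
v = 6433/8 (v = 6433/(28 - 20) = 6433/8 ≈ 804.13)
1/(v + (3648 - (J(3, 5) + 7)²)) = 1/(6433/8 + (3648 - (7 + 7)²)) = 1/(6433/8 + (3648 - 1*14²)) = 1/(6433/8 + (3648 - 1*196)) = 1/(6433/8 + (3648 - 196)) = 1/(6433/8 + 3452) = 1/(34049/8) = 8/34049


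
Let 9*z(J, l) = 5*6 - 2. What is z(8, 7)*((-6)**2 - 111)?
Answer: -700/3 ≈ -233.33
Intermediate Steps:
z(J, l) = 28/9 (z(J, l) = (5*6 - 2)/9 = (30 - 2)/9 = (1/9)*28 = 28/9)
z(8, 7)*((-6)**2 - 111) = 28*((-6)**2 - 111)/9 = 28*(36 - 111)/9 = (28/9)*(-75) = -700/3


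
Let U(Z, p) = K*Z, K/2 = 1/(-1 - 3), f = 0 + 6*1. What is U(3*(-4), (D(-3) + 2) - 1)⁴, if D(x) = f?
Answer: 1296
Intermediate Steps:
f = 6 (f = 0 + 6 = 6)
D(x) = 6
K = -½ (K = 2/(-1 - 3) = 2/(-4) = 2*(-¼) = -½ ≈ -0.50000)
U(Z, p) = -Z/2
U(3*(-4), (D(-3) + 2) - 1)⁴ = (-3*(-4)/2)⁴ = (-½*(-12))⁴ = 6⁴ = 1296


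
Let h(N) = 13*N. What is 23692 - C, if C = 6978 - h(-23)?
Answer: 16415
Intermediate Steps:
C = 7277 (C = 6978 - 13*(-23) = 6978 - 1*(-299) = 6978 + 299 = 7277)
23692 - C = 23692 - 1*7277 = 23692 - 7277 = 16415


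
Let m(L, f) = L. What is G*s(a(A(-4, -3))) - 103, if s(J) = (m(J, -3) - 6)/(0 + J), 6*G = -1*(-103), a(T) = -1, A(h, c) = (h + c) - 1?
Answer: 103/6 ≈ 17.167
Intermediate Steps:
A(h, c) = -1 + c + h (A(h, c) = (c + h) - 1 = -1 + c + h)
G = 103/6 (G = (-1*(-103))/6 = (⅙)*103 = 103/6 ≈ 17.167)
s(J) = (-6 + J)/J (s(J) = (J - 6)/(0 + J) = (-6 + J)/J)
G*s(a(A(-4, -3))) - 103 = 103*((-6 - 1)/(-1))/6 - 103 = 103*(-1*(-7))/6 - 103 = (103/6)*7 - 103 = 721/6 - 103 = 103/6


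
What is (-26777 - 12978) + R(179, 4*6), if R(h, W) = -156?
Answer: -39911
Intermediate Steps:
(-26777 - 12978) + R(179, 4*6) = (-26777 - 12978) - 156 = -39755 - 156 = -39911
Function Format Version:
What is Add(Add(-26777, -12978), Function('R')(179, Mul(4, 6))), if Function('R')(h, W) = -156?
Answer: -39911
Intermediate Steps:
Add(Add(-26777, -12978), Function('R')(179, Mul(4, 6))) = Add(Add(-26777, -12978), -156) = Add(-39755, -156) = -39911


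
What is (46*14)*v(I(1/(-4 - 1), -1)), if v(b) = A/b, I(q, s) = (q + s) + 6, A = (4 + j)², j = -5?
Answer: 805/6 ≈ 134.17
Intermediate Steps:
A = 1 (A = (4 - 5)² = (-1)² = 1)
I(q, s) = 6 + q + s
v(b) = 1/b
(46*14)*v(I(1/(-4 - 1), -1)) = (46*14)/(6 + 1/(-4 - 1) - 1) = 644/(6 + 1/(-5) - 1) = 644/(6 - ⅕ - 1) = 644/(24/5) = 644*(5/24) = 805/6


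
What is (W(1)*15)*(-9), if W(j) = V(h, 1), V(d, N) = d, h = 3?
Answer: -405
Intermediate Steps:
W(j) = 3
(W(1)*15)*(-9) = (3*15)*(-9) = 45*(-9) = -405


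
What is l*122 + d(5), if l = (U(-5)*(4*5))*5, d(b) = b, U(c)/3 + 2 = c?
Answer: -256195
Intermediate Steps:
U(c) = -6 + 3*c
l = -2100 (l = ((-6 + 3*(-5))*(4*5))*5 = ((-6 - 15)*20)*5 = -21*20*5 = -420*5 = -2100)
l*122 + d(5) = -2100*122 + 5 = -256200 + 5 = -256195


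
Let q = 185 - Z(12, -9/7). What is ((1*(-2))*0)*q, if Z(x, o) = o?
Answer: 0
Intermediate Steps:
q = 1304/7 (q = 185 - (-9)/7 = 185 - 1*(-9/7) = 185 + 9/7 = 1304/7 ≈ 186.29)
((1*(-2))*0)*q = ((1*(-2))*0)*(1304/7) = -2*0*(1304/7) = 0*(1304/7) = 0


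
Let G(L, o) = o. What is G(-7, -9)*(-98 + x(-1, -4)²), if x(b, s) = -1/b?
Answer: 873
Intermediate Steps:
G(-7, -9)*(-98 + x(-1, -4)²) = -9*(-98 + (-1/(-1))²) = -9*(-98 + (-1*(-1))²) = -9*(-98 + 1²) = -9*(-98 + 1) = -9*(-97) = 873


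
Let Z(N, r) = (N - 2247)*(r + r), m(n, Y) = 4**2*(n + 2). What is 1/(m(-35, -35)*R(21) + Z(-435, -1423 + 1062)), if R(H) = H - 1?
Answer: 1/1925844 ≈ 5.1925e-7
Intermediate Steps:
m(n, Y) = 32 + 16*n (m(n, Y) = 16*(2 + n) = 32 + 16*n)
R(H) = -1 + H
Z(N, r) = 2*r*(-2247 + N) (Z(N, r) = (-2247 + N)*(2*r) = 2*r*(-2247 + N))
1/(m(-35, -35)*R(21) + Z(-435, -1423 + 1062)) = 1/((32 + 16*(-35))*(-1 + 21) + 2*(-1423 + 1062)*(-2247 - 435)) = 1/((32 - 560)*20 + 2*(-361)*(-2682)) = 1/(-528*20 + 1936404) = 1/(-10560 + 1936404) = 1/1925844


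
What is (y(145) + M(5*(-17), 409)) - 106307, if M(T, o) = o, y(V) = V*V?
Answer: -84873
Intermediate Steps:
y(V) = V²
(y(145) + M(5*(-17), 409)) - 106307 = (145² + 409) - 106307 = (21025 + 409) - 106307 = 21434 - 106307 = -84873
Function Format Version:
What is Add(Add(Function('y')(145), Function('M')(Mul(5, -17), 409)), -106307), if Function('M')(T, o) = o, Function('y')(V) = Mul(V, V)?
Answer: -84873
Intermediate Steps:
Function('y')(V) = Pow(V, 2)
Add(Add(Function('y')(145), Function('M')(Mul(5, -17), 409)), -106307) = Add(Add(Pow(145, 2), 409), -106307) = Add(Add(21025, 409), -106307) = Add(21434, -106307) = -84873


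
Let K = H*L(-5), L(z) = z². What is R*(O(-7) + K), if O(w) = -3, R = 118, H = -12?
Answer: -35754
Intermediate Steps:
K = -300 (K = -12*(-5)² = -12*25 = -300)
R*(O(-7) + K) = 118*(-3 - 300) = 118*(-303) = -35754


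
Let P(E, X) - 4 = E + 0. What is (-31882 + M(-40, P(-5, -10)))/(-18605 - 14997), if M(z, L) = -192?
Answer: 16037/16801 ≈ 0.95453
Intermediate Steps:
P(E, X) = 4 + E (P(E, X) = 4 + (E + 0) = 4 + E)
(-31882 + M(-40, P(-5, -10)))/(-18605 - 14997) = (-31882 - 192)/(-18605 - 14997) = -32074/(-33602) = -32074*(-1/33602) = 16037/16801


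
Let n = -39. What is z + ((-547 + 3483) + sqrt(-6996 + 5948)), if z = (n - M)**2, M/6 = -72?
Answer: 157385 + 2*I*sqrt(262) ≈ 1.5739e+5 + 32.373*I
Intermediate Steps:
M = -432 (M = 6*(-72) = -432)
z = 154449 (z = (-39 - 1*(-432))**2 = (-39 + 432)**2 = 393**2 = 154449)
z + ((-547 + 3483) + sqrt(-6996 + 5948)) = 154449 + ((-547 + 3483) + sqrt(-6996 + 5948)) = 154449 + (2936 + sqrt(-1048)) = 154449 + (2936 + 2*I*sqrt(262)) = 157385 + 2*I*sqrt(262)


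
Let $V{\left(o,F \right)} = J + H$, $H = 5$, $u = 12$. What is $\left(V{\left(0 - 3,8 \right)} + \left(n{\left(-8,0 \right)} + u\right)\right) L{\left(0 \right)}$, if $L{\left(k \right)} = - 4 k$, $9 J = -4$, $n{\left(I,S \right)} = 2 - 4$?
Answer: $0$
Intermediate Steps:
$n{\left(I,S \right)} = -2$ ($n{\left(I,S \right)} = 2 - 4 = -2$)
$J = - \frac{4}{9}$ ($J = \frac{1}{9} \left(-4\right) = - \frac{4}{9} \approx -0.44444$)
$V{\left(o,F \right)} = \frac{41}{9}$ ($V{\left(o,F \right)} = - \frac{4}{9} + 5 = \frac{41}{9}$)
$\left(V{\left(0 - 3,8 \right)} + \left(n{\left(-8,0 \right)} + u\right)\right) L{\left(0 \right)} = \left(\frac{41}{9} + \left(-2 + 12\right)\right) \left(\left(-4\right) 0\right) = \left(\frac{41}{9} + 10\right) 0 = \frac{131}{9} \cdot 0 = 0$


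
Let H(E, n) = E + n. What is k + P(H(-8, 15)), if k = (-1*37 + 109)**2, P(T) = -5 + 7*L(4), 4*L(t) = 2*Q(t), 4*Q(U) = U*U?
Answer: 5193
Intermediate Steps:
Q(U) = U**2/4 (Q(U) = (U*U)/4 = U**2/4)
L(t) = t**2/8 (L(t) = (2*(t**2/4))/4 = (t**2/2)/4 = t**2/8)
P(T) = 9 (P(T) = -5 + 7*((1/8)*4**2) = -5 + 7*((1/8)*16) = -5 + 7*2 = -5 + 14 = 9)
k = 5184 (k = (-37 + 109)**2 = 72**2 = 5184)
k + P(H(-8, 15)) = 5184 + 9 = 5193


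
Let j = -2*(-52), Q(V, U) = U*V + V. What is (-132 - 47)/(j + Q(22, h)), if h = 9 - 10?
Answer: -179/104 ≈ -1.7212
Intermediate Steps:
h = -1
Q(V, U) = V + U*V
j = 104
(-132 - 47)/(j + Q(22, h)) = (-132 - 47)/(104 + 22*(1 - 1)) = -179/(104 + 22*0) = -179/(104 + 0) = -179/104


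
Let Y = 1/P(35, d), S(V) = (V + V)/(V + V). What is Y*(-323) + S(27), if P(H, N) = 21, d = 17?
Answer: -302/21 ≈ -14.381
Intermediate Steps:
S(V) = 1 (S(V) = (2*V)/((2*V)) = (2*V)*(1/(2*V)) = 1)
Y = 1/21 ≈ 0.047619
Y*(-323) + S(27) = (1/21)*(-323) + 1 = -323/21 + 1 = -302/21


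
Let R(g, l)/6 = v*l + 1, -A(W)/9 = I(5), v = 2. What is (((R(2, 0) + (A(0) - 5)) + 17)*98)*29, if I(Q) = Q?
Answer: -76734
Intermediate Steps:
A(W) = -45 (A(W) = -9*5 = -45)
R(g, l) = 6 + 12*l (R(g, l) = 6*(2*l + 1) = 6*(1 + 2*l) = 6 + 12*l)
(((R(2, 0) + (A(0) - 5)) + 17)*98)*29 = ((((6 + 12*0) + (-45 - 5)) + 17)*98)*29 = ((((6 + 0) - 50) + 17)*98)*29 = (((6 - 50) + 17)*98)*29 = ((-44 + 17)*98)*29 = -27*98*29 = -2646*29 = -76734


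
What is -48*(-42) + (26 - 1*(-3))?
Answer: 2045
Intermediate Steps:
-48*(-42) + (26 - 1*(-3)) = 2016 + (26 + 3) = 2016 + 29 = 2045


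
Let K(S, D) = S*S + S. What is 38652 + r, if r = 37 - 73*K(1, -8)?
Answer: 38543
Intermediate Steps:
K(S, D) = S + S**2 (K(S, D) = S**2 + S = S + S**2)
r = -109 (r = 37 - 73*(1 + 1) = 37 - 73*2 = 37 - 146 = -109)
38652 + r = 38652 - 109 = 38543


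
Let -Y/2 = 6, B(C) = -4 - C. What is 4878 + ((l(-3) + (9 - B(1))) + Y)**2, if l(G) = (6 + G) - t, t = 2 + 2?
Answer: 4879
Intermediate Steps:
t = 4
l(G) = 2 + G (l(G) = (6 + G) - 1*4 = (6 + G) - 4 = 2 + G)
Y = -12 (Y = -2*6 = -12)
4878 + ((l(-3) + (9 - B(1))) + Y)**2 = 4878 + (((2 - 3) + (9 - (-4 - 1*1))) - 12)**2 = 4878 + ((-1 + (9 - (-4 - 1))) - 12)**2 = 4878 + ((-1 + (9 - 1*(-5))) - 12)**2 = 4878 + ((-1 + (9 + 5)) - 12)**2 = 4878 + ((-1 + 14) - 12)**2 = 4878 + (13 - 12)**2 = 4878 + 1**2 = 4878 + 1 = 4879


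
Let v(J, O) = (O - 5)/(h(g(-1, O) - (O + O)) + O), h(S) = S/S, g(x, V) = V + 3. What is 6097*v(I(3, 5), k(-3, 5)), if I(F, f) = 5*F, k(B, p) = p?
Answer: 0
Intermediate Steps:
g(x, V) = 3 + V
h(S) = 1
v(J, O) = (-5 + O)/(1 + O) (v(J, O) = (O - 5)/(1 + O) = (-5 + O)/(1 + O))
6097*v(I(3, 5), k(-3, 5)) = 6097*((-5 + 5)/(1 + 5)) = 6097*(0/6) = 6097*((⅙)*0) = 6097*0 = 0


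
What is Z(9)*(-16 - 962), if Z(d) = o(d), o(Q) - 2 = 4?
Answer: -5868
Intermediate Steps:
o(Q) = 6 (o(Q) = 2 + 4 = 6)
Z(d) = 6
Z(9)*(-16 - 962) = 6*(-16 - 962) = 6*(-978) = -5868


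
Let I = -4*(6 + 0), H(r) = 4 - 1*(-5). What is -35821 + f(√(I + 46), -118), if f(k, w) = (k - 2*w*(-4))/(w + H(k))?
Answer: -3903545/109 - √22/109 ≈ -35812.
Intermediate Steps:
H(r) = 9 (H(r) = 4 + 5 = 9)
I = -24 (I = -4*6 = -24)
f(k, w) = (k + 8*w)/(9 + w) (f(k, w) = (k - 2*w*(-4))/(w + 9) = (k + 8*w)/(9 + w))
-35821 + f(√(I + 46), -118) = -35821 + (√(-24 + 46) + 8*(-118))/(9 - 118) = -35821 + (√22 - 944)/(-109) = -35821 - (-944 + √22)/109 = -35821 + (944/109 - √22/109) = -3903545/109 - √22/109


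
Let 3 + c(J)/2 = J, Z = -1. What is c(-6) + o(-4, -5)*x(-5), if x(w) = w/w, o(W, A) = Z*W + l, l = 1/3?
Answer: -41/3 ≈ -13.667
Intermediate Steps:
c(J) = -6 + 2*J
l = ⅓ ≈ 0.33333
o(W, A) = ⅓ - W (o(W, A) = -W + ⅓ = ⅓ - W)
x(w) = 1
c(-6) + o(-4, -5)*x(-5) = (-6 + 2*(-6)) + (⅓ - 1*(-4))*1 = (-6 - 12) + (⅓ + 4)*1 = -18 + (13/3)*1 = -18 + 13/3 = -41/3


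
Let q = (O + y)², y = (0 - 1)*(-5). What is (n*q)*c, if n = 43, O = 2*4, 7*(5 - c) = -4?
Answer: 283413/7 ≈ 40488.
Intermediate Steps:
c = 39/7 (c = 5 - ⅐*(-4) = 5 + 4/7 = 39/7 ≈ 5.5714)
O = 8
y = 5 (y = -1*(-5) = 5)
q = 169 (q = (8 + 5)² = 13² = 169)
(n*q)*c = (43*169)*(39/7) = 7267*(39/7) = 283413/7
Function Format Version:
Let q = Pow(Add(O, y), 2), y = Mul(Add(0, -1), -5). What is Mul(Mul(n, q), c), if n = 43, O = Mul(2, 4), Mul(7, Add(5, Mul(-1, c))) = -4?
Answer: Rational(283413, 7) ≈ 40488.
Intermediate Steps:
c = Rational(39, 7) (c = Add(5, Mul(Rational(-1, 7), -4)) = Add(5, Rational(4, 7)) = Rational(39, 7) ≈ 5.5714)
O = 8
y = 5 (y = Mul(-1, -5) = 5)
q = 169 (q = Pow(Add(8, 5), 2) = Pow(13, 2) = 169)
Mul(Mul(n, q), c) = Mul(Mul(43, 169), Rational(39, 7)) = Mul(7267, Rational(39, 7)) = Rational(283413, 7)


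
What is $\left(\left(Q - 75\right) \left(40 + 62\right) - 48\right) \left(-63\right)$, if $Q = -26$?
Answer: $652050$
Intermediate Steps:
$\left(\left(Q - 75\right) \left(40 + 62\right) - 48\right) \left(-63\right) = \left(\left(-26 - 75\right) \left(40 + 62\right) - 48\right) \left(-63\right) = \left(\left(-101\right) 102 - 48\right) \left(-63\right) = \left(-10302 - 48\right) \left(-63\right) = \left(-10350\right) \left(-63\right) = 652050$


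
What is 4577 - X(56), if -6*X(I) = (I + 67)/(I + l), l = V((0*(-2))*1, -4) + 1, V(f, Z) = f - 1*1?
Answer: 512665/112 ≈ 4577.4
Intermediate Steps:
V(f, Z) = -1 + f (V(f, Z) = f - 1 = -1 + f)
l = 0 (l = (-1 + (0*(-2))*1) + 1 = (-1 + 0*1) + 1 = (-1 + 0) + 1 = -1 + 1 = 0)
X(I) = -(67 + I)/(6*I) (X(I) = -(I + 67)/(6*(I + 0)) = -(67 + I)/(6*I))
4577 - X(56) = 4577 - (-67 - 1*56)/(6*56) = 4577 - (-67 - 56)/(6*56) = 4577 - (-123)/(6*56) = 4577 - 1*(-41/112) = 4577 + 41/112 = 512665/112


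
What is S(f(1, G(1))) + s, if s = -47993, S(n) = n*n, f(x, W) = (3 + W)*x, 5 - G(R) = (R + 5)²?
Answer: -47209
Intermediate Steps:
G(R) = 5 - (5 + R)² (G(R) = 5 - (R + 5)² = 5 - (5 + R)²)
f(x, W) = x*(3 + W)
S(n) = n²
S(f(1, G(1))) + s = (1*(3 + (5 - (5 + 1)²)))² - 47993 = (1*(3 + (5 - 1*6²)))² - 47993 = (1*(3 + (5 - 1*36)))² - 47993 = (1*(3 + (5 - 36)))² - 47993 = (1*(3 - 31))² - 47993 = (1*(-28))² - 47993 = (-28)² - 47993 = 784 - 47993 = -47209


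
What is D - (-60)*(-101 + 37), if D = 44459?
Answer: 40619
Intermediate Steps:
D - (-60)*(-101 + 37) = 44459 - (-60)*(-101 + 37) = 44459 - (-60)*(-64) = 44459 - 1*3840 = 44459 - 3840 = 40619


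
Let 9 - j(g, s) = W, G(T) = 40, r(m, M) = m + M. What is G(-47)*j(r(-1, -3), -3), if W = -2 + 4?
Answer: 280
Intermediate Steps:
r(m, M) = M + m
W = 2
j(g, s) = 7 (j(g, s) = 9 - 1*2 = 9 - 2 = 7)
G(-47)*j(r(-1, -3), -3) = 40*7 = 280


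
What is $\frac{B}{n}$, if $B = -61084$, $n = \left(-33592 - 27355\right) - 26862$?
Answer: $\frac{61084}{87809} \approx 0.69565$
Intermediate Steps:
$n = -87809$ ($n = -60947 - 26862 = -87809$)
$\frac{B}{n} = - \frac{61084}{-87809} = \left(-61084\right) \left(- \frac{1}{87809}\right) = \frac{61084}{87809}$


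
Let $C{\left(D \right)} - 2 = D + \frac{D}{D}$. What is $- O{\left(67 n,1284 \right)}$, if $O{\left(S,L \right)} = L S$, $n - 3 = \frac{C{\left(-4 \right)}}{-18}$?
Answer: $- \frac{788590}{3} \approx -2.6286 \cdot 10^{5}$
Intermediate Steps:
$C{\left(D \right)} = 3 + D$ ($C{\left(D \right)} = 2 + \left(D + \frac{D}{D}\right) = 2 + \left(D + 1\right) = 2 + \left(1 + D\right) = 3 + D$)
$n = \frac{55}{18}$ ($n = 3 + \frac{3 - 4}{-18} = 3 - - \frac{1}{18} = 3 + \frac{1}{18} = \frac{55}{18} \approx 3.0556$)
$- O{\left(67 n,1284 \right)} = - 1284 \cdot 67 \cdot \frac{55}{18} = - \frac{1284 \cdot 3685}{18} = \left(-1\right) \frac{788590}{3} = - \frac{788590}{3}$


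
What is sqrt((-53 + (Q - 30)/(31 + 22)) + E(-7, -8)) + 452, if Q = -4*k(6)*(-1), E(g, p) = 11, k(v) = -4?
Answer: 452 + 4*I*sqrt(7526)/53 ≈ 452.0 + 6.5474*I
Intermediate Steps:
Q = -16 (Q = -4*(-4)*(-1) = 16*(-1) = -16)
sqrt((-53 + (Q - 30)/(31 + 22)) + E(-7, -8)) + 452 = sqrt((-53 + (-16 - 30)/(31 + 22)) + 11) + 452 = sqrt((-53 - 46/53) + 11) + 452 = sqrt(-2855/53 + 11) + 452 = sqrt(-2272/53) + 452 = 4*I*sqrt(7526)/53 + 452 = 452 + 4*I*sqrt(7526)/53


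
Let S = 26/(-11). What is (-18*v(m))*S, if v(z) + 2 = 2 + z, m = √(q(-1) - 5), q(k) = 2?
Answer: 468*I*√3/11 ≈ 73.691*I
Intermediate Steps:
m = I*√3 (m = √(2 - 5) = √(-3) = I*√3 ≈ 1.732*I)
v(z) = z (v(z) = -2 + (2 + z) = z)
S = -26/11 (S = 26*(-1/11) = -26/11 ≈ -2.3636)
(-18*v(m))*S = -18*I*√3*(-26/11) = 468*I*√3/11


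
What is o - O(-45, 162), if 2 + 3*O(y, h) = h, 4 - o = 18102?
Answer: -54454/3 ≈ -18151.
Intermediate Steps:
o = -18098 (o = 4 - 1*18102 = 4 - 18102 = -18098)
O(y, h) = -⅔ + h/3
o - O(-45, 162) = -18098 - (-⅔ + (⅓)*162) = -18098 - (-⅔ + 54) = -18098 - 1*160/3 = -18098 - 160/3 = -54454/3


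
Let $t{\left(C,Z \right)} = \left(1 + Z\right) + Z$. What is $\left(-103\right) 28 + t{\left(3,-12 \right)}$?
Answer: $-2907$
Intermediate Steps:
$t{\left(C,Z \right)} = 1 + 2 Z$
$\left(-103\right) 28 + t{\left(3,-12 \right)} = \left(-103\right) 28 + \left(1 + 2 \left(-12\right)\right) = -2884 + \left(1 - 24\right) = -2884 - 23 = -2907$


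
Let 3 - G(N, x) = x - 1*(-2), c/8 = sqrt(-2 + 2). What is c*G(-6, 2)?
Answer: 0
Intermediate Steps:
c = 0 (c = 8*sqrt(-2 + 2) = 8*sqrt(0) = 8*0 = 0)
G(N, x) = 1 - x (G(N, x) = 3 - (x - 1*(-2)) = 3 - (x + 2) = 3 - (2 + x) = 3 + (-2 - x) = 1 - x)
c*G(-6, 2) = 0*(1 - 1*2) = 0*(1 - 2) = 0*(-1) = 0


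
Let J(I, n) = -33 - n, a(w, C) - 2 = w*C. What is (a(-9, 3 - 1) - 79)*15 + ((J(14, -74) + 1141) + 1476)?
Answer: 1233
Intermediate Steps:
a(w, C) = 2 + C*w (a(w, C) = 2 + w*C = 2 + C*w)
(a(-9, 3 - 1) - 79)*15 + ((J(14, -74) + 1141) + 1476) = ((2 + (3 - 1)*(-9)) - 79)*15 + (((-33 - 1*(-74)) + 1141) + 1476) = ((2 + 2*(-9)) - 79)*15 + (((-33 + 74) + 1141) + 1476) = ((2 - 18) - 79)*15 + ((41 + 1141) + 1476) = (-16 - 79)*15 + (1182 + 1476) = -95*15 + 2658 = -1425 + 2658 = 1233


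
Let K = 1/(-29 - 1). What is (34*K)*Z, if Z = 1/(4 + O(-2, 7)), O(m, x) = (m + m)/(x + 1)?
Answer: -34/105 ≈ -0.32381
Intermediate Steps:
O(m, x) = 2*m/(1 + x) (O(m, x) = (2*m)/(1 + x) = 2*m/(1 + x))
Z = 2/7 (Z = 1/(4 + 2*(-2)/(1 + 7)) = 1/(4 + 2*(-2)/8) = 1/(4 + 2*(-2)*(1/8)) = 1/(4 - 1/2) = 1/(7/2) = 2/7 ≈ 0.28571)
K = -1/30 (K = 1/(-30) = -1/30 ≈ -0.033333)
(34*K)*Z = (34*(-1/30))*(2/7) = -17/15*2/7 = -34/105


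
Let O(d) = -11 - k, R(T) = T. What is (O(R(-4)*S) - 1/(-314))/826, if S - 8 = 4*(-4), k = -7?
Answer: -1255/259364 ≈ -0.0048388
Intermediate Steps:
S = -8 (S = 8 + 4*(-4) = 8 - 16 = -8)
O(d) = -4 (O(d) = -11 - 1*(-7) = -11 + 7 = -4)
(O(R(-4)*S) - 1/(-314))/826 = (-4 - 1/(-314))/826 = (-4 - 1*(-1/314))*(1/826) = (-4 + 1/314)*(1/826) = -1255/314*1/826 = -1255/259364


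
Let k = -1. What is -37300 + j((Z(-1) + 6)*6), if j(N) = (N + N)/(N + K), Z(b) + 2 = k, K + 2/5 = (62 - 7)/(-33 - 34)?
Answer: -209651240/5621 ≈ -37298.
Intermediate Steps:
K = -409/335 (K = -⅖ + (62 - 7)/(-33 - 34) = -⅖ + 55/(-67) = -⅖ + 55*(-1/67) = -⅖ - 55/67 = -409/335 ≈ -1.2209)
Z(b) = -3 (Z(b) = -2 - 1 = -3)
j(N) = 2*N/(-409/335 + N) (j(N) = (N + N)/(N - 409/335) = (2*N)/(-409/335 + N) = 2*N/(-409/335 + N))
-37300 + j((Z(-1) + 6)*6) = -37300 + 670*((-3 + 6)*6)/(-409 + 335*((-3 + 6)*6)) = -37300 + 670*(3*6)/(-409 + 335*(3*6)) = -37300 + 670*18/(-409 + 335*18) = -37300 + 670*18/(-409 + 6030) = -37300 + 670*18/5621 = -37300 + 670*18*(1/5621) = -37300 + 12060/5621 = -209651240/5621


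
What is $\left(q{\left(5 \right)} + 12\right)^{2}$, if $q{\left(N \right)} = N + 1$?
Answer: $324$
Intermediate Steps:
$q{\left(N \right)} = 1 + N$
$\left(q{\left(5 \right)} + 12\right)^{2} = \left(\left(1 + 5\right) + 12\right)^{2} = \left(6 + 12\right)^{2} = 18^{2} = 324$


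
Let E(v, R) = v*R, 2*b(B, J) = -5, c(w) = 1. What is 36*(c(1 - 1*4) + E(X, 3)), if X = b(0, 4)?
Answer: -234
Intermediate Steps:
b(B, J) = -5/2 (b(B, J) = (½)*(-5) = -5/2)
X = -5/2 ≈ -2.5000
E(v, R) = R*v
36*(c(1 - 1*4) + E(X, 3)) = 36*(1 + 3*(-5/2)) = 36*(1 - 15/2) = 36*(-13/2) = -234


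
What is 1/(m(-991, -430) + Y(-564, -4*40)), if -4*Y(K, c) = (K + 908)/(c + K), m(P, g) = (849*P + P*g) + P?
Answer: -362/150671597 ≈ -2.4026e-6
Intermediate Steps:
m(P, g) = 850*P + P*g
Y(K, c) = -(908 + K)/(4*(K + c)) (Y(K, c) = -(K + 908)/(4*(c + K)) = -(908 + K)/(4*(K + c)))
1/(m(-991, -430) + Y(-564, -4*40)) = 1/(-991*(850 - 430) + (-227 - ¼*(-564))/(-564 - 4*40)) = 1/(-991*420 + (-227 + 141)/(-564 - 160)) = 1/(-416220 - 86/(-724)) = 1/(-416220 - 1/724*(-86)) = 1/(-416220 + 43/362) = 1/(-150671597/362) = -362/150671597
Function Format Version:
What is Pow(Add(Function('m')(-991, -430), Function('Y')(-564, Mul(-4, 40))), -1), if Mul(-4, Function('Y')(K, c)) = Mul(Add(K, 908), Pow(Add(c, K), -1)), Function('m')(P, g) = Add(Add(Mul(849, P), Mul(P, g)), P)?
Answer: Rational(-362, 150671597) ≈ -2.4026e-6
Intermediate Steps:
Function('m')(P, g) = Add(Mul(850, P), Mul(P, g))
Function('Y')(K, c) = Mul(Rational(-1, 4), Pow(Add(K, c), -1), Add(908, K)) (Function('Y')(K, c) = Mul(Rational(-1, 4), Mul(Add(K, 908), Pow(Add(c, K), -1))) = Mul(Rational(-1, 4), Mul(Add(908, K), Pow(Add(K, c), -1))) = Mul(Rational(-1, 4), Mul(Pow(Add(K, c), -1), Add(908, K))) = Mul(Rational(-1, 4), Pow(Add(K, c), -1), Add(908, K)))
Pow(Add(Function('m')(-991, -430), Function('Y')(-564, Mul(-4, 40))), -1) = Pow(Add(Mul(-991, Add(850, -430)), Mul(Pow(Add(-564, Mul(-4, 40)), -1), Add(-227, Mul(Rational(-1, 4), -564)))), -1) = Pow(Add(Mul(-991, 420), Mul(Pow(Add(-564, -160), -1), Add(-227, 141))), -1) = Pow(Add(-416220, Mul(Pow(-724, -1), -86)), -1) = Pow(Add(-416220, Mul(Rational(-1, 724), -86)), -1) = Pow(Add(-416220, Rational(43, 362)), -1) = Pow(Rational(-150671597, 362), -1) = Rational(-362, 150671597)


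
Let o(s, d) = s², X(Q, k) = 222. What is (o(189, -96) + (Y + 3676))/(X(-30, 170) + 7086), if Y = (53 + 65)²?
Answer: 53321/7308 ≈ 7.2962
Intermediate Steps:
Y = 13924 (Y = 118² = 13924)
(o(189, -96) + (Y + 3676))/(X(-30, 170) + 7086) = (189² + (13924 + 3676))/(222 + 7086) = (35721 + 17600)/7308 = 53321*(1/7308) = 53321/7308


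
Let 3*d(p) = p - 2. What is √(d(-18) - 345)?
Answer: I*√3165/3 ≈ 18.753*I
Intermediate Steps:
d(p) = -⅔ + p/3 (d(p) = (p - 2)/3 = (-2 + p)/3 = -⅔ + p/3)
√(d(-18) - 345) = √((-⅔ + (⅓)*(-18)) - 345) = √((-⅔ - 6) - 345) = √(-20/3 - 345) = √(-1055/3) = I*√3165/3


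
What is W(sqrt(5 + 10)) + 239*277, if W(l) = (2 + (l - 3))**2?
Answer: 66219 - 2*sqrt(15) ≈ 66211.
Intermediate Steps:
W(l) = (-1 + l)**2 (W(l) = (2 + (-3 + l))**2 = (-1 + l)**2)
W(sqrt(5 + 10)) + 239*277 = (-1 + sqrt(5 + 10))**2 + 239*277 = (-1 + sqrt(15))**2 + 66203 = 66203 + (-1 + sqrt(15))**2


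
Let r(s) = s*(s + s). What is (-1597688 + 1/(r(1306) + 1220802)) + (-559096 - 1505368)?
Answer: -16963359063247/4632074 ≈ -3.6622e+6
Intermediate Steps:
r(s) = 2*s² (r(s) = s*(2*s) = 2*s²)
(-1597688 + 1/(r(1306) + 1220802)) + (-559096 - 1505368) = (-1597688 + 1/(2*1306² + 1220802)) + (-559096 - 1505368) = (-1597688 + 1/(2*1705636 + 1220802)) - 2064464 = (-1597688 + 1/(3411272 + 1220802)) - 2064464 = (-1597688 + 1/4632074) - 2064464 = -7400609044911/4632074 - 2064464 = -16963359063247/4632074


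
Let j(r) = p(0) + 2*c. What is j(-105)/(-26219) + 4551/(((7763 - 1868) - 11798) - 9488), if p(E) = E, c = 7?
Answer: -119538143/403536629 ≈ -0.29623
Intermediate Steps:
j(r) = 14 (j(r) = 0 + 2*7 = 0 + 14 = 14)
j(-105)/(-26219) + 4551/(((7763 - 1868) - 11798) - 9488) = 14/(-26219) + 4551/(((7763 - 1868) - 11798) - 9488) = 14*(-1/26219) + 4551/((5895 - 11798) - 9488) = -14/26219 + 4551/(-5903 - 9488) = -14/26219 + 4551/(-15391) = -14/26219 + 4551*(-1/15391) = -14/26219 - 4551/15391 = -119538143/403536629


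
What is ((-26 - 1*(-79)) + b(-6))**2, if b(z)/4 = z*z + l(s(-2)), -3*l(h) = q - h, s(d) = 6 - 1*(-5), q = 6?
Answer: 373321/9 ≈ 41480.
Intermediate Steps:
s(d) = 11 (s(d) = 6 + 5 = 11)
l(h) = -2 + h/3 (l(h) = -(6 - h)/3 = -2 + h/3)
b(z) = 20/3 + 4*z**2 (b(z) = 4*(z*z + (-2 + (1/3)*11)) = 4*(z**2 + (-2 + 11/3)) = 4*(z**2 + 5/3) = 4*(5/3 + z**2) = 20/3 + 4*z**2)
((-26 - 1*(-79)) + b(-6))**2 = ((-26 - 1*(-79)) + (20/3 + 4*(-6)**2))**2 = ((-26 + 79) + (20/3 + 4*36))**2 = (53 + (20/3 + 144))**2 = (53 + 452/3)**2 = (611/3)**2 = 373321/9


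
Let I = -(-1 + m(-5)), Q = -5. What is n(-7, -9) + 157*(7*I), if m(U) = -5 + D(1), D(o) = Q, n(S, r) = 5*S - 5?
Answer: 12049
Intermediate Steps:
n(S, r) = -5 + 5*S
D(o) = -5
m(U) = -10 (m(U) = -5 - 5 = -10)
I = 11 (I = -(-1 - 10) = -1*(-11) = 11)
n(-7, -9) + 157*(7*I) = (-5 + 5*(-7)) + 157*(7*11) = (-5 - 35) + 157*77 = -40 + 12089 = 12049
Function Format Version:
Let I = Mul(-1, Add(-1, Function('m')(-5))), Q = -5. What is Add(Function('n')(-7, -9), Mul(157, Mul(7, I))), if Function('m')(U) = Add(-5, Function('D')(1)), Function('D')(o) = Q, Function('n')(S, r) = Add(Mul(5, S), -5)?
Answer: 12049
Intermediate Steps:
Function('n')(S, r) = Add(-5, Mul(5, S))
Function('D')(o) = -5
Function('m')(U) = -10 (Function('m')(U) = Add(-5, -5) = -10)
I = 11 (I = Mul(-1, Add(-1, -10)) = Mul(-1, -11) = 11)
Add(Function('n')(-7, -9), Mul(157, Mul(7, I))) = Add(Add(-5, Mul(5, -7)), Mul(157, Mul(7, 11))) = Add(Add(-5, -35), Mul(157, 77)) = Add(-40, 12089) = 12049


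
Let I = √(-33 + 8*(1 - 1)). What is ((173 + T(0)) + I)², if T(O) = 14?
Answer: (187 + I*√33)² ≈ 34936.0 + 2148.5*I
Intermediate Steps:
I = I*√33 (I = √(-33 + 8*0) = √(-33 + 0) = √(-33) = I*√33 ≈ 5.7446*I)
((173 + T(0)) + I)² = ((173 + 14) + I*√33)² = (187 + I*√33)²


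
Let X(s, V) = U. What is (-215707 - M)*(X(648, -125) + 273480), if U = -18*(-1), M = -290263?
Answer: 20390916888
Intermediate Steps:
U = 18
X(s, V) = 18
(-215707 - M)*(X(648, -125) + 273480) = (-215707 - 1*(-290263))*(18 + 273480) = (-215707 + 290263)*273498 = 74556*273498 = 20390916888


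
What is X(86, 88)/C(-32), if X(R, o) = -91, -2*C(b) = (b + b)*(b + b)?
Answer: 91/2048 ≈ 0.044434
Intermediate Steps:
C(b) = -2*b**2 (C(b) = -(b + b)*(b + b)/2 = -2*b*2*b/2 = -2*b**2)
X(86, 88)/C(-32) = -91/((-2*(-32)**2)) = -91/((-2*1024)) = -91/(-2048) = -91*(-1/2048) = 91/2048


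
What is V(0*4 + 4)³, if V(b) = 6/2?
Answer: 27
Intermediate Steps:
V(b) = 3 (V(b) = 6*(½) = 3)
V(0*4 + 4)³ = 3³ = 27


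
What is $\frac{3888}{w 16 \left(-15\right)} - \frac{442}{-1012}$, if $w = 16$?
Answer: $- \frac{11653}{20240} \approx -0.57574$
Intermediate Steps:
$\frac{3888}{w 16 \left(-15\right)} - \frac{442}{-1012} = \frac{3888}{16 \cdot 16 \left(-15\right)} - \frac{442}{-1012} = \frac{3888}{256 \left(-15\right)} - - \frac{221}{506} = \frac{3888}{-3840} + \frac{221}{506} = 3888 \left(- \frac{1}{3840}\right) + \frac{221}{506} = - \frac{81}{80} + \frac{221}{506} = - \frac{11653}{20240}$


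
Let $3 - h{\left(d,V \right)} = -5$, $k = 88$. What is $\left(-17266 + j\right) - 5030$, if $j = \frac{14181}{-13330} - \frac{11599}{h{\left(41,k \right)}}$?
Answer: $- \frac{1266186779}{53320} \approx -23747.0$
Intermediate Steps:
$h{\left(d,V \right)} = 8$ ($h{\left(d,V \right)} = 3 - -5 = 3 + 5 = 8$)
$j = - \frac{77364059}{53320}$ ($j = \frac{14181}{-13330} - \frac{11599}{8} = 14181 \left(- \frac{1}{13330}\right) - \frac{11599}{8} = - \frac{14181}{13330} - \frac{11599}{8} = - \frac{77364059}{53320} \approx -1450.9$)
$\left(-17266 + j\right) - 5030 = \left(-17266 - \frac{77364059}{53320}\right) - 5030 = - \frac{997987179}{53320} - 5030 = - \frac{1266186779}{53320}$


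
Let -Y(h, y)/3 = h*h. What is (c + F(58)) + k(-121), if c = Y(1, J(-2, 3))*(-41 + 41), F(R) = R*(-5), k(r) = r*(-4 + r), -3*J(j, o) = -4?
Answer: 14835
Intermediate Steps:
J(j, o) = 4/3 (J(j, o) = -⅓*(-4) = 4/3)
Y(h, y) = -3*h² (Y(h, y) = -3*h*h = -3*h²)
F(R) = -5*R
c = 0 (c = (-3*1²)*(-41 + 41) = -3*1*0 = -3*0 = 0)
(c + F(58)) + k(-121) = (0 - 5*58) - 121*(-4 - 121) = (0 - 290) - 121*(-125) = -290 + 15125 = 14835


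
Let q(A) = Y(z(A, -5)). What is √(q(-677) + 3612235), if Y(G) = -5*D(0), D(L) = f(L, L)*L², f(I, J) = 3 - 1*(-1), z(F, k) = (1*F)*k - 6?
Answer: √3612235 ≈ 1900.6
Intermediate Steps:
z(F, k) = -6 + F*k (z(F, k) = F*k - 6 = -6 + F*k)
f(I, J) = 4 (f(I, J) = 3 + 1 = 4)
D(L) = 4*L²
Y(G) = 0 (Y(G) = -20*0² = -20*0 = -5*0 = 0)
q(A) = 0
√(q(-677) + 3612235) = √(0 + 3612235) = √3612235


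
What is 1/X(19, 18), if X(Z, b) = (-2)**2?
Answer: 1/4 ≈ 0.25000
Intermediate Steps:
X(Z, b) = 4
1/X(19, 18) = 1/4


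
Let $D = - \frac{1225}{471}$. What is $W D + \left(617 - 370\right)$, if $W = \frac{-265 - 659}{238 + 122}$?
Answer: $\frac{716887}{2826} \approx 253.68$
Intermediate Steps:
$D = - \frac{1225}{471}$ ($D = \left(-1225\right) \frac{1}{471} = - \frac{1225}{471} \approx -2.6008$)
$W = - \frac{77}{30}$ ($W = - \frac{924}{360} = \left(-924\right) \frac{1}{360} = - \frac{77}{30} \approx -2.5667$)
$W D + \left(617 - 370\right) = \left(- \frac{77}{30}\right) \left(- \frac{1225}{471}\right) + \left(617 - 370\right) = \frac{18865}{2826} + \left(617 - 370\right) = \frac{18865}{2826} + 247 = \frac{716887}{2826}$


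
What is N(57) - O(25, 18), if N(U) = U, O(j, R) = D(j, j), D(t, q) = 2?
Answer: 55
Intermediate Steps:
O(j, R) = 2
N(57) - O(25, 18) = 57 - 1*2 = 57 - 2 = 55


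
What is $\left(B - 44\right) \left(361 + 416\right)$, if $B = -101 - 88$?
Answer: $-181041$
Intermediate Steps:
$B = -189$
$\left(B - 44\right) \left(361 + 416\right) = \left(-189 - 44\right) \left(361 + 416\right) = \left(-233\right) 777 = -181041$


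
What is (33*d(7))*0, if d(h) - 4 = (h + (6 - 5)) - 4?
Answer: 0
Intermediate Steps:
d(h) = 1 + h (d(h) = 4 + ((h + (6 - 5)) - 4) = 4 + ((h + 1) - 4) = 4 + ((1 + h) - 4) = 4 + (-3 + h) = 1 + h)
(33*d(7))*0 = (33*(1 + 7))*0 = (33*8)*0 = 264*0 = 0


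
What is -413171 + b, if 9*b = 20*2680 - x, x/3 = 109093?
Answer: -3992218/9 ≈ -4.4358e+5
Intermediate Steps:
x = 327279 (x = 3*109093 = 327279)
b = -273679/9 (b = (20*2680 - 1*327279)/9 = (53600 - 327279)/9 = (⅑)*(-273679) = -273679/9 ≈ -30409.)
-413171 + b = -413171 - 273679/9 = -3992218/9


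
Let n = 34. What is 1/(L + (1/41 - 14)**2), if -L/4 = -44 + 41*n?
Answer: -1681/8749071 ≈ -0.00019213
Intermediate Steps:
L = -5400 (L = -4*(-44 + 41*34) = -4*(-44 + 1394) = -4*1350 = -5400)
1/(L + (1/41 - 14)**2) = 1/(-5400 + (1/41 - 14)**2) = 1/(-5400 + (-573/41)**2) = 1/(-5400 + 328329/1681) = 1/(-8749071/1681) = -1681/8749071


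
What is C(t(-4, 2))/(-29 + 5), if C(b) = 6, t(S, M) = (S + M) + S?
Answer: -¼ ≈ -0.25000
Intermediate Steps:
t(S, M) = M + 2*S (t(S, M) = (M + S) + S = M + 2*S)
C(t(-4, 2))/(-29 + 5) = 6/(-29 + 5) = 6/(-24) = -1/24*6 = -¼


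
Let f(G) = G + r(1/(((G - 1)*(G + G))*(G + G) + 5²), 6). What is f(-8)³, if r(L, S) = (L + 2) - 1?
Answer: -4060773470664/11836763639 ≈ -343.06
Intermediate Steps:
r(L, S) = 1 + L (r(L, S) = (2 + L) - 1 = 1 + L)
f(G) = 1 + G + 1/(25 + 4*G²*(-1 + G)) (f(G) = G + (1 + 1/(((G - 1)*(G + G))*(G + G) + 5²)) = G + (1 + 1/(((-1 + G)*(2*G))*(2*G) + 25)) = G + (1 + 1/((2*G*(-1 + G))*(2*G) + 25)) = G + (1 + 1/(4*G²*(-1 + G) + 25)) = G + (1 + 1/(25 + 4*G²*(-1 + G))) = 1 + G + 1/(25 + 4*G²*(-1 + G)))
f(-8)³ = ((26 - 4*(-8)² + 4*(-8)⁴ + 25*(-8))/(25 - 4*(-8)² + 4*(-8)³))³ = ((26 - 4*64 + 4*4096 - 200)/(25 - 4*64 + 4*(-512)))³ = ((26 - 256 + 16384 - 200)/(25 - 256 - 2048))³ = (15954/(-2279))³ = (-1/2279*15954)³ = (-15954/2279)³ = -4060773470664/11836763639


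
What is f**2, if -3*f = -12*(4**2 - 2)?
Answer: 3136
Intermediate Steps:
f = 56 (f = -(-4)*(4**2 - 2) = -(-4)*(16 - 2) = -(-4)*14 = -1/3*(-168) = 56)
f**2 = 56**2 = 3136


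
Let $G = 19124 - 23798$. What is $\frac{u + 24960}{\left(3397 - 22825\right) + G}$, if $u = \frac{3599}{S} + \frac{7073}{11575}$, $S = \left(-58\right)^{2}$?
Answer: $- \frac{74766570769}{72191608200} \approx -1.0357$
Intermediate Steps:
$G = -4674$
$S = 3364$
$u = \frac{65451997}{38938300}$ ($u = \frac{3599}{3364} + \frac{7073}{11575} = \frac{65451997}{38938300} \approx 1.6809$)
$\frac{u + 24960}{\left(3397 - 22825\right) + G} = \frac{\frac{65451997}{38938300} + 24960}{\left(3397 - 22825\right) - 4674} = \frac{971965419997}{38938300 \left(\left(3397 - 22825\right) - 4674\right)} = \frac{971965419997}{38938300 \left(-19428 - 4674\right)} = \frac{971965419997}{38938300 \left(-24102\right)} = \frac{971965419997}{38938300} \left(- \frac{1}{24102}\right) = - \frac{74766570769}{72191608200}$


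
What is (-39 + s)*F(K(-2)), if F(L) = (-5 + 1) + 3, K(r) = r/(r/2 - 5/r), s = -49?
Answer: 88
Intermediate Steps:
K(r) = r/(r/2 - 5/r) (K(r) = r/(r*(1/2) - 5/r) = r/(r/2 - 5/r))
F(L) = -1 (F(L) = -4 + 3 = -1)
(-39 + s)*F(K(-2)) = (-39 - 49)*(-1) = -88*(-1) = 88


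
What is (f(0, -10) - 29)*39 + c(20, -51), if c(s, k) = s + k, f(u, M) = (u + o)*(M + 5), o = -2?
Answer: -772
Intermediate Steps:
f(u, M) = (-2 + u)*(5 + M) (f(u, M) = (u - 2)*(M + 5) = (-2 + u)*(5 + M))
c(s, k) = k + s
(f(0, -10) - 29)*39 + c(20, -51) = ((-10 - 2*(-10) + 5*0 - 10*0) - 29)*39 + (-51 + 20) = ((-10 + 20 + 0 + 0) - 29)*39 - 31 = (10 - 29)*39 - 31 = -19*39 - 31 = -741 - 31 = -772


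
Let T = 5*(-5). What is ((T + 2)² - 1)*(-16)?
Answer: -8448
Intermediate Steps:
T = -25
((T + 2)² - 1)*(-16) = ((-25 + 2)² - 1)*(-16) = ((-23)² - 1)*(-16) = (529 - 1)*(-16) = 528*(-16) = -8448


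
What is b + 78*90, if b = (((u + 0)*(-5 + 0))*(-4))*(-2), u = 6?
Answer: 6780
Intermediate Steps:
b = -240 (b = (((6 + 0)*(-5 + 0))*(-4))*(-2) = ((6*(-5))*(-4))*(-2) = -30*(-4)*(-2) = 120*(-2) = -240)
b + 78*90 = -240 + 78*90 = -240 + 7020 = 6780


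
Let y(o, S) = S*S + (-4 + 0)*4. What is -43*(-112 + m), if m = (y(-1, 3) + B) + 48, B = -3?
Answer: 3182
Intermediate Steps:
y(o, S) = -16 + S² (y(o, S) = S² - 4*4 = S² - 16 = -16 + S²)
m = 38 (m = ((-16 + 3²) - 3) + 48 = ((-16 + 9) - 3) + 48 = (-7 - 3) + 48 = -10 + 48 = 38)
-43*(-112 + m) = -43*(-112 + 38) = -43*(-74) = 3182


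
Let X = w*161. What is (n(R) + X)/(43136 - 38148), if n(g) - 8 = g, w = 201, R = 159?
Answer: 8132/1247 ≈ 6.5212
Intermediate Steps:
n(g) = 8 + g
X = 32361 (X = 201*161 = 32361)
(n(R) + X)/(43136 - 38148) = ((8 + 159) + 32361)/(43136 - 38148) = (167 + 32361)/4988 = 32528*(1/4988) = 8132/1247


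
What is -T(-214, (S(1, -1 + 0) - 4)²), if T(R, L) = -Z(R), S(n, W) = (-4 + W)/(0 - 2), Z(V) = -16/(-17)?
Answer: 16/17 ≈ 0.94118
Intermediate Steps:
Z(V) = 16/17 (Z(V) = -16*(-1/17) = 16/17)
S(n, W) = 2 - W/2 (S(n, W) = (-4 + W)/(-2) = (-4 + W)*(-½) = 2 - W/2)
T(R, L) = -16/17 (T(R, L) = -1*16/17 = -16/17)
-T(-214, (S(1, -1 + 0) - 4)²) = -1*(-16/17) = 16/17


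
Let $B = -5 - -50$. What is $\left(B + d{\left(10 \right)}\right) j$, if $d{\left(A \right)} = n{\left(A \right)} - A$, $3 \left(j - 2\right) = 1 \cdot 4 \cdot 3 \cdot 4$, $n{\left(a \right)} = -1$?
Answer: $612$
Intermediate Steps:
$j = 18$ ($j = 2 + \frac{1 \cdot 4 \cdot 3 \cdot 4}{3} = 2 + \frac{4 \cdot 12}{3} = 2 + \frac{1}{3} \cdot 48 = 2 + 16 = 18$)
$d{\left(A \right)} = -1 - A$
$B = 45$ ($B = -5 + 50 = 45$)
$\left(B + d{\left(10 \right)}\right) j = \left(45 - 11\right) 18 = 34 \cdot 18 = 612$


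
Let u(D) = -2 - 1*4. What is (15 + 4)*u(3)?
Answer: -114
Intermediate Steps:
u(D) = -6 (u(D) = -2 - 4 = -6)
(15 + 4)*u(3) = (15 + 4)*(-6) = 19*(-6) = -114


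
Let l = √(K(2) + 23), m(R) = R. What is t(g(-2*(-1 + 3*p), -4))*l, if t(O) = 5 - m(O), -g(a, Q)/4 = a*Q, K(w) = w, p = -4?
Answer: -2055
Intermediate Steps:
l = 5 (l = √(2 + 23) = √25 = 5)
g(a, Q) = -4*Q*a (g(a, Q) = -4*a*Q = -4*Q*a)
t(O) = 5 - O
t(g(-2*(-1 + 3*p), -4))*l = (5 - (-4)*(-4)*(-2*(-1 + 3*(-4))))*5 = (5 - (-4)*(-4)*(-2*(-1 - 12)))*5 = (5 - (-4)*(-4)*(-2*(-13)))*5 = (5 - (-4)*(-4)*26)*5 = (5 - 1*416)*5 = (5 - 416)*5 = -411*5 = -2055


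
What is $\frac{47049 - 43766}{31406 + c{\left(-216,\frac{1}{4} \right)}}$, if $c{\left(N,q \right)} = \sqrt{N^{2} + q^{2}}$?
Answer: $\frac{1649694368}{15780642879} - \frac{13132 \sqrt{746497}}{15780642879} \approx 0.10382$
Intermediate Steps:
$\frac{47049 - 43766}{31406 + c{\left(-216,\frac{1}{4} \right)}} = \frac{47049 - 43766}{31406 + \sqrt{\left(-216\right)^{2} + \left(\frac{1}{4}\right)^{2}}} = \frac{3283}{31406 + \sqrt{46656 + \left(\frac{1}{4}\right)^{2}}} = \frac{3283}{31406 + \sqrt{46656 + \frac{1}{16}}} = \frac{3283}{31406 + \sqrt{\frac{746497}{16}}} = \frac{3283}{31406 + \frac{\sqrt{746497}}{4}}$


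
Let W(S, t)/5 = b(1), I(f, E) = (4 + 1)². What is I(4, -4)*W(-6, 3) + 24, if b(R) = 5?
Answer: 649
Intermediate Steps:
I(f, E) = 25 (I(f, E) = 5² = 25)
W(S, t) = 25 (W(S, t) = 5*5 = 25)
I(4, -4)*W(-6, 3) + 24 = 25*25 + 24 = 625 + 24 = 649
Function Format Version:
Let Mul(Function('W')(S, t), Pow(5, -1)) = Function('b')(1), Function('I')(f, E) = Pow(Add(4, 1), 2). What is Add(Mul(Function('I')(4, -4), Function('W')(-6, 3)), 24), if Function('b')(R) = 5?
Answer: 649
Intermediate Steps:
Function('I')(f, E) = 25 (Function('I')(f, E) = Pow(5, 2) = 25)
Function('W')(S, t) = 25 (Function('W')(S, t) = Mul(5, 5) = 25)
Add(Mul(Function('I')(4, -4), Function('W')(-6, 3)), 24) = Add(Mul(25, 25), 24) = Add(625, 24) = 649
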